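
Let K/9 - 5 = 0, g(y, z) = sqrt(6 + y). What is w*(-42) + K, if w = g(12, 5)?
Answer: 45 - 126*sqrt(2) ≈ -133.19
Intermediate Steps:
w = 3*sqrt(2) (w = sqrt(6 + 12) = sqrt(18) = 3*sqrt(2) ≈ 4.2426)
K = 45 (K = 45 + 9*0 = 45 + 0 = 45)
w*(-42) + K = (3*sqrt(2))*(-42) + 45 = -126*sqrt(2) + 45 = 45 - 126*sqrt(2)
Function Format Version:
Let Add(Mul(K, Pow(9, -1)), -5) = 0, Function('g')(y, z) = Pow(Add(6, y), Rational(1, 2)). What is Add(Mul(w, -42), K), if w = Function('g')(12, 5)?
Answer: Add(45, Mul(-126, Pow(2, Rational(1, 2)))) ≈ -133.19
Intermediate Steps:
w = Mul(3, Pow(2, Rational(1, 2))) (w = Pow(Add(6, 12), Rational(1, 2)) = Pow(18, Rational(1, 2)) = Mul(3, Pow(2, Rational(1, 2))) ≈ 4.2426)
K = 45 (K = Add(45, Mul(9, 0)) = Add(45, 0) = 45)
Add(Mul(w, -42), K) = Add(Mul(Mul(3, Pow(2, Rational(1, 2))), -42), 45) = Add(Mul(-126, Pow(2, Rational(1, 2))), 45) = Add(45, Mul(-126, Pow(2, Rational(1, 2))))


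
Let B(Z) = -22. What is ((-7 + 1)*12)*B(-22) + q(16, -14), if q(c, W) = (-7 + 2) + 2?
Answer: 1581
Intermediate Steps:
q(c, W) = -3 (q(c, W) = -5 + 2 = -3)
((-7 + 1)*12)*B(-22) + q(16, -14) = ((-7 + 1)*12)*(-22) - 3 = -6*12*(-22) - 3 = -72*(-22) - 3 = 1584 - 3 = 1581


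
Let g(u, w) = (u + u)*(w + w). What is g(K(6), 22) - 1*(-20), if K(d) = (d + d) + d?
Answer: 1604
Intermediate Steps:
K(d) = 3*d (K(d) = 2*d + d = 3*d)
g(u, w) = 4*u*w (g(u, w) = (2*u)*(2*w) = 4*u*w)
g(K(6), 22) - 1*(-20) = 4*(3*6)*22 - 1*(-20) = 4*18*22 + 20 = 1584 + 20 = 1604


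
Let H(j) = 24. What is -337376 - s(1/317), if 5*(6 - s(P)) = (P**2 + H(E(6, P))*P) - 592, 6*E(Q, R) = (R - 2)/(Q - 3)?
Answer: -169575380869/502445 ≈ -3.3750e+5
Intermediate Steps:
E(Q, R) = (-2 + R)/(6*(-3 + Q)) (E(Q, R) = ((R - 2)/(Q - 3))/6 = ((-2 + R)/(-3 + Q))/6 = (-2 + R)/(6*(-3 + Q)))
s(P) = 622/5 - 24*P/5 - P**2/5 (s(P) = 6 - ((P**2 + 24*P) - 592)/5 = 6 - (-592 + P**2 + 24*P)/5 = 6 + (592/5 - 24*P/5 - P**2/5) = 622/5 - 24*P/5 - P**2/5)
-337376 - s(1/317) = -337376 - (622/5 - 24/5/317 - (1/317)**2/5) = -337376 - (622/5 - 24/5*1/317 - (1/317)**2/5) = -337376 - (622/5 - 24/1585 - 1/5*1/100489) = -337376 - (622/5 - 24/1585 - 1/502445) = -337376 - 1*62496549/502445 = -337376 - 62496549/502445 = -169575380869/502445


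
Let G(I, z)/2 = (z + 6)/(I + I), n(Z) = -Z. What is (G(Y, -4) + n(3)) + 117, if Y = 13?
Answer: 1484/13 ≈ 114.15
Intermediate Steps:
G(I, z) = (6 + z)/I (G(I, z) = 2*((z + 6)/(I + I)) = 2*((6 + z)/((2*I))) = 2*((6 + z)*(1/(2*I))) = 2*((6 + z)/(2*I)) = (6 + z)/I)
(G(Y, -4) + n(3)) + 117 = ((6 - 4)/13 - 1*3) + 117 = ((1/13)*2 - 3) + 117 = (2/13 - 3) + 117 = -37/13 + 117 = 1484/13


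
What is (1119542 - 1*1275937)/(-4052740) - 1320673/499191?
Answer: -1054854663515/404618266668 ≈ -2.6070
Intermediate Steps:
(1119542 - 1*1275937)/(-4052740) - 1320673/499191 = (1119542 - 1275937)*(-1/4052740) - 1320673*1/499191 = -156395*(-1/4052740) - 1320673/499191 = 31279/810548 - 1320673/499191 = -1054854663515/404618266668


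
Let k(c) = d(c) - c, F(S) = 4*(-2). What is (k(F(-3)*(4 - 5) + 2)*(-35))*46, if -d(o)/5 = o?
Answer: 96600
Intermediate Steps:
d(o) = -5*o
F(S) = -8
k(c) = -6*c (k(c) = -5*c - c = -6*c)
(k(F(-3)*(4 - 5) + 2)*(-35))*46 = (-6*(-8*(4 - 5) + 2)*(-35))*46 = (-6*(-8*(-1) + 2)*(-35))*46 = (-6*(8 + 2)*(-35))*46 = (-6*10*(-35))*46 = -60*(-35)*46 = 2100*46 = 96600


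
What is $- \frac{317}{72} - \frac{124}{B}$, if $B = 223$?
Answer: $- \frac{79619}{16056} \approx -4.9588$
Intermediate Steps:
$- \frac{317}{72} - \frac{124}{B} = - \frac{317}{72} - \frac{124}{223} = - \frac{79619}{16056}$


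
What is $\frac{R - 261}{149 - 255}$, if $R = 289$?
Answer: $- \frac{14}{53} \approx -0.26415$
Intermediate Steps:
$\frac{R - 261}{149 - 255} = \frac{289 - 261}{149 - 255} = \frac{28}{-106} = 28 \left(- \frac{1}{106}\right) = - \frac{14}{53}$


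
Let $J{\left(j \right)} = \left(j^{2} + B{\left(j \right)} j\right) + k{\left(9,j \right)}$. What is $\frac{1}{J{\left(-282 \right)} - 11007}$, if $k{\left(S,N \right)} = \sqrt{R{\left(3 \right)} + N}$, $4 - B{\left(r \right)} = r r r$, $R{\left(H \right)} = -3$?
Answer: $- \frac{2107999729}{13330988572392220418} - \frac{i \sqrt{285}}{39992965717176661254} \approx -1.5813 \cdot 10^{-10} - 4.2212 \cdot 10^{-19} i$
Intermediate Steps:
$B{\left(r \right)} = 4 - r^{3}$ ($B{\left(r \right)} = 4 - r r r = 4 - r^{2} r = 4 - r^{3}$)
$k{\left(S,N \right)} = \sqrt{-3 + N}$
$J{\left(j \right)} = j^{2} + \sqrt{-3 + j} + j \left(4 - j^{3}\right)$ ($J{\left(j \right)} = \left(j^{2} + \left(4 - j^{3}\right) j\right) + \sqrt{-3 + j} = \left(j^{2} + j \left(4 - j^{3}\right)\right) + \sqrt{-3 + j} = j^{2} + \sqrt{-3 + j} + j \left(4 - j^{3}\right)$)
$\frac{1}{J{\left(-282 \right)} - 11007} = \frac{1}{\left(\left(-282\right)^{2} + \sqrt{-3 - 282} - - 282 \left(-4 + \left(-282\right)^{3}\right)\right) - 11007} = \frac{1}{\left(79524 + \sqrt{-285} - - 282 \left(-4 - 22425768\right)\right) - 11007} = \frac{1}{\left(79524 + i \sqrt{285} - \left(-282\right) \left(-22425772\right)\right) - 11007} = \frac{1}{\left(79524 + i \sqrt{285} - 6324067704\right) - 11007} = \frac{1}{\left(-6323988180 + i \sqrt{285}\right) - 11007} = \frac{1}{-6323999187 + i \sqrt{285}}$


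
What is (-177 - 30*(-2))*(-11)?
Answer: 1287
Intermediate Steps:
(-177 - 30*(-2))*(-11) = (-177 - 1*(-60))*(-11) = (-177 + 60)*(-11) = -117*(-11) = 1287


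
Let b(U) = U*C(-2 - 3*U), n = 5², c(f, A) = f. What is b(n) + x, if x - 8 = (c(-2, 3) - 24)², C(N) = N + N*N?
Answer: 146984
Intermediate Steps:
n = 25
C(N) = N + N²
b(U) = U*(-1 - 3*U)*(-2 - 3*U) (b(U) = U*((-2 - 3*U)*(1 + (-2 - 3*U))) = U*((-2 - 3*U)*(-1 - 3*U)) = U*((-1 - 3*U)*(-2 - 3*U)) = U*(-1 - 3*U)*(-2 - 3*U))
x = 684 (x = 8 + (-2 - 24)² = 8 + (-26)² = 8 + 676 = 684)
b(n) + x = 25*(1 + 3*25)*(2 + 3*25) + 684 = 25*(1 + 75)*(2 + 75) + 684 = 25*76*77 + 684 = 146300 + 684 = 146984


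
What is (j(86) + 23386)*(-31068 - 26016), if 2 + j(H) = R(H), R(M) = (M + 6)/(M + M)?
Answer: -57399959940/43 ≈ -1.3349e+9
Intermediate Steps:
R(M) = (6 + M)/(2*M) (R(M) = (6 + M)/((2*M)) = (6 + M)*(1/(2*M)) = (6 + M)/(2*M))
j(H) = -2 + (6 + H)/(2*H)
(j(86) + 23386)*(-31068 - 26016) = ((-3/2 + 3/86) + 23386)*(-31068 - 26016) = ((-3/2 + 3*(1/86)) + 23386)*(-57084) = ((-3/2 + 3/86) + 23386)*(-57084) = (-63/43 + 23386)*(-57084) = (1005535/43)*(-57084) = -57399959940/43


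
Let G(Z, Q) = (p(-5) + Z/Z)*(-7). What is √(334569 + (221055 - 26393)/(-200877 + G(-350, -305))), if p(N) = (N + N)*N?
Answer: √3387093388184814/100617 ≈ 578.42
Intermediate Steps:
p(N) = 2*N² (p(N) = (2*N)*N = 2*N²)
G(Z, Q) = -357 (G(Z, Q) = (2*(-5)² + Z/Z)*(-7) = (2*25 + 1)*(-7) = (50 + 1)*(-7) = 51*(-7) = -357)
√(334569 + (221055 - 26393)/(-200877 + G(-350, -305))) = √(334569 + (221055 - 26393)/(-200877 - 357)) = √(334569 + 194662/(-201234)) = √(334569 + 194662*(-1/201234)) = √(334569 - 97331/100617) = √(33663231742/100617) = √3387093388184814/100617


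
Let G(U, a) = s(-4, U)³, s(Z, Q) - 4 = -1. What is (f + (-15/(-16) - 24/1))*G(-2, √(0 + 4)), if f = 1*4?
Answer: -8235/16 ≈ -514.69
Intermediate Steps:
s(Z, Q) = 3 (s(Z, Q) = 4 - 1 = 3)
f = 4
G(U, a) = 27 (G(U, a) = 3³ = 27)
(f + (-15/(-16) - 24/1))*G(-2, √(0 + 4)) = (4 + (-15/(-16) - 24/1))*27 = (4 + (-15*(-1/16) - 24*1))*27 = (4 + (15/16 - 24))*27 = (4 - 369/16)*27 = -305/16*27 = -8235/16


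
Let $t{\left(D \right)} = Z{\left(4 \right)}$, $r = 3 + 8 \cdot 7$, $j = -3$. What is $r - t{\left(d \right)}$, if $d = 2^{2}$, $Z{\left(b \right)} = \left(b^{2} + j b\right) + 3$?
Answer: $52$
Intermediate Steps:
$r = 59$ ($r = 3 + 56 = 59$)
$Z{\left(b \right)} = 3 + b^{2} - 3 b$ ($Z{\left(b \right)} = \left(b^{2} - 3 b\right) + 3 = 3 + b^{2} - 3 b$)
$d = 4$
$t{\left(D \right)} = 7$ ($t{\left(D \right)} = 3 + 4^{2} - 12 = 3 + 16 - 12 = 7$)
$r - t{\left(d \right)} = 59 - 7 = 52$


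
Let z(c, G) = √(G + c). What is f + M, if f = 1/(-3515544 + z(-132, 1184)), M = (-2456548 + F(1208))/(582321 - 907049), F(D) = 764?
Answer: 948473598682584907/125416545729439111 - √263/6179524807442 ≈ 7.5626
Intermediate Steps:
M = 306973/40591 (M = (-2456548 + 764)/(582321 - 907049) = -2455784/(-324728) = -2455784*(-1/324728) = 306973/40591 ≈ 7.5626)
f = 1/(-3515544 + 2*√263) (f = 1/(-3515544 + √(1184 - 132)) = 1/(-3515544 + √1052) = 1/(-3515544 + 2*√263) ≈ -2.8445e-7)
f + M = (-878886/3089762403721 - √263/6179524807442) + 306973/40591 = 948473598682584907/125416545729439111 - √263/6179524807442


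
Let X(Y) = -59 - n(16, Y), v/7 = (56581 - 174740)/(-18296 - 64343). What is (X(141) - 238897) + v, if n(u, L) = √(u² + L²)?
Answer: -19746257771/82639 - √20137 ≈ -2.3909e+5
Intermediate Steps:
v = 827113/82639 (v = 7*((56581 - 174740)/(-18296 - 64343)) = 7*(-118159/(-82639)) = 7*(-118159*(-1/82639)) = 7*(118159/82639) = 827113/82639 ≈ 10.009)
n(u, L) = √(L² + u²)
X(Y) = -59 - √(256 + Y²) (X(Y) = -59 - √(Y² + 16²) = -59 - √(Y² + 256) = -59 - √(256 + Y²))
(X(141) - 238897) + v = ((-59 - √(256 + 141²)) - 238897) + 827113/82639 = ((-59 - √(256 + 19881)) - 238897) + 827113/82639 = ((-59 - √20137) - 238897) + 827113/82639 = (-238956 - √20137) + 827113/82639 = -19746257771/82639 - √20137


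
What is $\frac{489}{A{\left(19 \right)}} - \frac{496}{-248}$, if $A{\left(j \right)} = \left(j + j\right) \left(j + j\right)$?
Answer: $\frac{3377}{1444} \approx 2.3386$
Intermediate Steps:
$A{\left(j \right)} = 4 j^{2}$ ($A{\left(j \right)} = 2 j 2 j = 4 j^{2}$)
$\frac{489}{A{\left(19 \right)}} - \frac{496}{-248} = \frac{489}{4 \cdot 19^{2}} - \frac{496}{-248} = \frac{489}{4 \cdot 361} - -2 = \frac{489}{1444} + 2 = \frac{3377}{1444}$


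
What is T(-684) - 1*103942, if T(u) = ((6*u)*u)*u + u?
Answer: -1920185650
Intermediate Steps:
T(u) = u + 6*u**3 (T(u) = (6*u**2)*u + u = 6*u**3 + u = u + 6*u**3)
T(-684) - 1*103942 = (-684 + 6*(-684)**3) - 1*103942 = (-684 + 6*(-320013504)) - 103942 = (-684 - 1920081024) - 103942 = -1920081708 - 103942 = -1920185650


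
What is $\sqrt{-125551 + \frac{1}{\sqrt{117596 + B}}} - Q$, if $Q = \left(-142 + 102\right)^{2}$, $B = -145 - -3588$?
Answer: $-1600 + \frac{i \sqrt{1839377332301071 - 121039 \sqrt{121039}}}{121039} \approx -1600.0 + 354.33 i$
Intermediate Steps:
$B = 3443$ ($B = -145 + 3588 = 3443$)
$Q = 1600$ ($Q = \left(-40\right)^{2} = 1600$)
$\sqrt{-125551 + \frac{1}{\sqrt{117596 + B}}} - Q = \sqrt{-125551 + \frac{1}{\sqrt{117596 + 3443}}} - 1600 = \sqrt{-125551 + \frac{1}{\sqrt{121039}}} - 1600 = \sqrt{-125551 + \frac{\sqrt{121039}}{121039}} - 1600 = -1600 + \sqrt{-125551 + \frac{\sqrt{121039}}{121039}}$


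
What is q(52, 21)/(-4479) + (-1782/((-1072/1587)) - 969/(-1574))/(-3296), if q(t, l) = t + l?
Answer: -5087031060865/6227414700288 ≈ -0.81688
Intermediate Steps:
q(t, l) = l + t
q(52, 21)/(-4479) + (-1782/((-1072/1587)) - 969/(-1574))/(-3296) = (21 + 52)/(-4479) + (-1782/((-1072/1587)) - 969/(-1574))/(-3296) = 73*(-1/4479) + (-1782/((-1072*1/1587)) - 969*(-1/1574))*(-1/3296) = -73/4479 + (-1782/(-1072/1587) + 969/1574)*(-1/3296) = -73/4479 + (-1782*(-1587/1072) + 969/1574)*(-1/3296) = -73/4479 + (1414017/536 + 969/1574)*(-1/3296) = -73/4479 + (1113091071/421832)*(-1/3296) = -73/4479 - 1113091071/1390358272 = -5087031060865/6227414700288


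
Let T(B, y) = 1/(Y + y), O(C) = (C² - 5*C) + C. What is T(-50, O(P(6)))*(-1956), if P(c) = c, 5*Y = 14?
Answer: -4890/37 ≈ -132.16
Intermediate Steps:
Y = 14/5 (Y = (⅕)*14 = 14/5 ≈ 2.8000)
O(C) = C² - 4*C
T(B, y) = 1/(14/5 + y)
T(-50, O(P(6)))*(-1956) = (5/(14 + 5*(6*(-4 + 6))))*(-1956) = (5/(14 + 5*(6*2)))*(-1956) = (5/(14 + 5*12))*(-1956) = (5/(14 + 60))*(-1956) = (5/74)*(-1956) = -4890/37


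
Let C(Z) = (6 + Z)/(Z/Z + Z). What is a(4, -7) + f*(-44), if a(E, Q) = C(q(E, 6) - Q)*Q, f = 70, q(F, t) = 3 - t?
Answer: -3094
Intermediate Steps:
C(Z) = (6 + Z)/(1 + Z)
a(E, Q) = Q*(3 - Q)/(-2 - Q) (a(E, Q) = ((6 + ((3 - 1*6) - Q))/(1 + ((3 - 1*6) - Q)))*Q = ((6 + ((3 - 6) - Q))/(1 + ((3 - 6) - Q)))*Q = ((6 + (-3 - Q))/(1 + (-3 - Q)))*Q = ((3 - Q)/(-2 - Q))*Q = Q*(3 - Q)/(-2 - Q))
a(4, -7) + f*(-44) = -7*(-3 - 7)/(2 - 7) + 70*(-44) = -7*(-10)/(-5) - 3080 = -7*(-⅕)*(-10) - 3080 = -14 - 3080 = -3094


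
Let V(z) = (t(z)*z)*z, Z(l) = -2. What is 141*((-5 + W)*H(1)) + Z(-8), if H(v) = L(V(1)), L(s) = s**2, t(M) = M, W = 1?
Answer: -566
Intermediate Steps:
V(z) = z**3 (V(z) = (z*z)*z = z**2*z = z**3)
H(v) = 1 (H(v) = (1**3)**2 = 1**2 = 1)
141*((-5 + W)*H(1)) + Z(-8) = 141*((-5 + 1)*1) - 2 = 141*(-4*1) - 2 = 141*(-4) - 2 = -564 - 2 = -566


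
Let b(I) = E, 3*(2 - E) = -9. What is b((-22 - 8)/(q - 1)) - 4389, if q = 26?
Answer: -4384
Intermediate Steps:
E = 5 (E = 2 - ⅓*(-9) = 2 + 3 = 5)
b(I) = 5
b((-22 - 8)/(q - 1)) - 4389 = 5 - 4389 = -4384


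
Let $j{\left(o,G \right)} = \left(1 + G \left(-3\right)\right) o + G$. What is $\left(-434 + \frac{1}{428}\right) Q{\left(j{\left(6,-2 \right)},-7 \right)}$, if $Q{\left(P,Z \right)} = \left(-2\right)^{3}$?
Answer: $\frac{371502}{107} \approx 3472.0$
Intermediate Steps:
$j{\left(o,G \right)} = G + o \left(1 - 3 G\right)$ ($j{\left(o,G \right)} = \left(1 - 3 G\right) o + G = o \left(1 - 3 G\right) + G = G + o \left(1 - 3 G\right)$)
$Q{\left(P,Z \right)} = -8$
$\left(-434 + \frac{1}{428}\right) Q{\left(j{\left(6,-2 \right)},-7 \right)} = \left(-434 + \frac{1}{428}\right) \left(-8\right) = \left(- \frac{185751}{428}\right) \left(-8\right) = \frac{371502}{107}$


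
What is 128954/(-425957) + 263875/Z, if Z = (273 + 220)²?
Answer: 11579608947/14789774699 ≈ 0.78295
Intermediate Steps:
Z = 243049 (Z = 493² = 243049)
128954/(-425957) + 263875/Z = 128954/(-425957) + 263875/243049 = 128954*(-1/425957) + 263875*(1/243049) = -18422/60851 + 263875/243049 = 11579608947/14789774699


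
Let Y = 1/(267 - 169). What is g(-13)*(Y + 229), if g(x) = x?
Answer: -291759/98 ≈ -2977.1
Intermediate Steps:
Y = 1/98 ≈ 0.010204
g(-13)*(Y + 229) = -13*(1/98 + 229) = -13*22443/98 = -291759/98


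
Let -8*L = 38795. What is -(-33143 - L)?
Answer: 226349/8 ≈ 28294.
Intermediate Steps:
L = -38795/8 (L = -⅛*38795 = -38795/8 ≈ -4849.4)
-(-33143 - L) = -(-33143 - 1*(-38795/8)) = -(-33143 + 38795/8) = -1*(-226349/8) = 226349/8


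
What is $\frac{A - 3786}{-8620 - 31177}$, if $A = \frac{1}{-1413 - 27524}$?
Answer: $\frac{109555483}{1151605789} \approx 0.095133$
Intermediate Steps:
$A = - \frac{1}{28937}$ ($A = \frac{1}{-28937} = - \frac{1}{28937} \approx -3.4558 \cdot 10^{-5}$)
$\frac{A - 3786}{-8620 - 31177} = \frac{- \frac{1}{28937} - 3786}{-8620 - 31177} = - \frac{109555483}{28937 \left(-39797\right)} = \left(- \frac{109555483}{28937}\right) \left(- \frac{1}{39797}\right) = \frac{109555483}{1151605789}$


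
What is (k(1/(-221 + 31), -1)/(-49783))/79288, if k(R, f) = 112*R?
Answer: 7/46872934735 ≈ 1.4934e-10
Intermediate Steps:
(k(1/(-221 + 31), -1)/(-49783))/79288 = ((112/(-221 + 31))/(-49783))/79288 = ((112/(-190))*(-1/49783))*(1/79288) = ((112*(-1/190))*(-1/49783))*(1/79288) = -56/95*(-1/49783)*(1/79288) = (56/4729385)*(1/79288) = 7/46872934735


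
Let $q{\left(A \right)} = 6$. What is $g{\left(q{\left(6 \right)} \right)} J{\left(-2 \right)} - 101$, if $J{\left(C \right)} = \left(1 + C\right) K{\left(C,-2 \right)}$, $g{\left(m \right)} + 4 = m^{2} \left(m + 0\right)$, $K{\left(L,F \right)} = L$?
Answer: $323$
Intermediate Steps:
$g{\left(m \right)} = -4 + m^{3}$ ($g{\left(m \right)} = -4 + m^{2} \left(m + 0\right) = -4 + m^{2} m = -4 + m^{3}$)
$J{\left(C \right)} = C \left(1 + C\right)$ ($J{\left(C \right)} = \left(1 + C\right) C = C \left(1 + C\right)$)
$g{\left(q{\left(6 \right)} \right)} J{\left(-2 \right)} - 101 = \left(-4 + 6^{3}\right) \left(- 2 \left(1 - 2\right)\right) - 101 = \left(-4 + 216\right) \left(\left(-2\right) \left(-1\right)\right) - 101 = 212 \cdot 2 - 101 = 424 - 101 = 323$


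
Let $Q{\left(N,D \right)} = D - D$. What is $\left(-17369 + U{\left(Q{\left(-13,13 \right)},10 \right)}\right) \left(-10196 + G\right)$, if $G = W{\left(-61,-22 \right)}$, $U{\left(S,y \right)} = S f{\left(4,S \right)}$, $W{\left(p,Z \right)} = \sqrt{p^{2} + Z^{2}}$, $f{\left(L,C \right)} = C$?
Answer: $177094324 - 503701 \sqrt{5} \approx 1.7597 \cdot 10^{8}$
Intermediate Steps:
$Q{\left(N,D \right)} = 0$
$W{\left(p,Z \right)} = \sqrt{Z^{2} + p^{2}}$
$U{\left(S,y \right)} = S^{2}$ ($U{\left(S,y \right)} = S S = S^{2}$)
$G = 29 \sqrt{5}$ ($G = \sqrt{\left(-22\right)^{2} + \left(-61\right)^{2}} = \sqrt{484 + 3721} = \sqrt{4205} = 29 \sqrt{5} \approx 64.846$)
$\left(-17369 + U{\left(Q{\left(-13,13 \right)},10 \right)}\right) \left(-10196 + G\right) = \left(-17369 + 0^{2}\right) \left(-10196 + 29 \sqrt{5}\right) = \left(-17369 + 0\right) \left(-10196 + 29 \sqrt{5}\right) = - 17369 \left(-10196 + 29 \sqrt{5}\right) = 177094324 - 503701 \sqrt{5}$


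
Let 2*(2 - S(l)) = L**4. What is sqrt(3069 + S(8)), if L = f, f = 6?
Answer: sqrt(2423) ≈ 49.224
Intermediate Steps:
L = 6
S(l) = -646 (S(l) = 2 - 1/2*6**4 = 2 - 1/2*1296 = 2 - 648 = -646)
sqrt(3069 + S(8)) = sqrt(3069 - 646) = sqrt(2423)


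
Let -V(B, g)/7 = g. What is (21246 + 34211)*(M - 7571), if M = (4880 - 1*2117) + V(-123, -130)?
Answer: -216171386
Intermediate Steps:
V(B, g) = -7*g
M = 3673 (M = (4880 - 1*2117) - 7*(-130) = (4880 - 2117) + 910 = 2763 + 910 = 3673)
(21246 + 34211)*(M - 7571) = (21246 + 34211)*(3673 - 7571) = 55457*(-3898) = -216171386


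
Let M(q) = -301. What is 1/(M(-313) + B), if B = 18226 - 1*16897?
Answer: 1/1028 ≈ 0.00097276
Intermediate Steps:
B = 1329 (B = 18226 - 16897 = 1329)
1/(M(-313) + B) = 1/(-301 + 1329) = 1/1028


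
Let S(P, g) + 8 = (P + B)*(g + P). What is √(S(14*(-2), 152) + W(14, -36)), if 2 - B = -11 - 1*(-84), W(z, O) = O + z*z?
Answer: 2*I*√3031 ≈ 110.11*I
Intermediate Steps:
W(z, O) = O + z²
B = -71 (B = 2 - (-11 - 1*(-84)) = 2 - (-11 + 84) = 2 - 1*73 = 2 - 73 = -71)
S(P, g) = -8 + (-71 + P)*(P + g) (S(P, g) = -8 + (P - 71)*(g + P) = -8 + (-71 + P)*(P + g))
√(S(14*(-2), 152) + W(14, -36)) = √((-8 + (14*(-2))² - 994*(-2) - 71*152 + (14*(-2))*152) + (-36 + 14²)) = √((-8 + (-28)² - 71*(-28) - 10792 - 28*152) + (-36 + 196)) = √((-8 + 784 + 1988 - 10792 - 4256) + 160) = √(-12284 + 160) = √(-12124) = 2*I*√3031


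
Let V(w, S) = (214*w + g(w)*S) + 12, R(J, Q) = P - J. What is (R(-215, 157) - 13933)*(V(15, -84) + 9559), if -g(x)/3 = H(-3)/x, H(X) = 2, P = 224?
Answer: -864601062/5 ≈ -1.7292e+8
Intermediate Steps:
g(x) = -6/x
R(J, Q) = 224 - J
V(w, S) = 12 + 214*w - 6*S/w (V(w, S) = (214*w + (-6/w)*S) + 12 = (214*w - 6*S/w) + 12 = 12 + 214*w - 6*S/w)
(R(-215, 157) - 13933)*(V(15, -84) + 9559) = ((224 - 1*(-215)) - 13933)*((12 + 214*15 - 6*(-84)/15) + 9559) = ((224 + 215) - 13933)*((12 + 3210 - 6*(-84)*1/15) + 9559) = (439 - 13933)*((12 + 3210 + 168/5) + 9559) = -13494*(16278/5 + 9559) = -13494*64073/5 = -864601062/5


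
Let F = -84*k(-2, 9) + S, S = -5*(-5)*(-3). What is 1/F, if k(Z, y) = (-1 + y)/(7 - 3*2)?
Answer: -1/747 ≈ -0.0013387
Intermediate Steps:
k(Z, y) = -1 + y (k(Z, y) = (-1 + y)/(7 - 6) = (-1 + y)/1 = (-1 + y)*1 = -1 + y)
S = -75 (S = 25*(-3) = -75)
F = -747 (F = -84*(-1 + 9) - 75 = -84*8 - 75 = -672 - 75 = -747)
1/F = 1/(-747) = -1/747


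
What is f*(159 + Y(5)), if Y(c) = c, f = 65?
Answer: 10660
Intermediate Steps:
f*(159 + Y(5)) = 65*(159 + 5) = 65*164 = 10660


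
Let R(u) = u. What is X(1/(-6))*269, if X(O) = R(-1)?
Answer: -269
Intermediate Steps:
X(O) = -1
X(1/(-6))*269 = -1*269 = -269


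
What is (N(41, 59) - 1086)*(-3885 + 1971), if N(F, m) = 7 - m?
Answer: 2178132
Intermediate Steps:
(N(41, 59) - 1086)*(-3885 + 1971) = ((7 - 1*59) - 1086)*(-3885 + 1971) = ((7 - 59) - 1086)*(-1914) = (-52 - 1086)*(-1914) = -1138*(-1914) = 2178132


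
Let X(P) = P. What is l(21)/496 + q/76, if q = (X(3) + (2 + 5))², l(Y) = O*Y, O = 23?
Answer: 21577/9424 ≈ 2.2896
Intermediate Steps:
l(Y) = 23*Y
q = 100 (q = (3 + (2 + 5))² = (3 + 7)² = 10² = 100)
l(21)/496 + q/76 = (23*21)/496 + 100/76 = 483*(1/496) + 100*(1/76) = 483/496 + 25/19 = 21577/9424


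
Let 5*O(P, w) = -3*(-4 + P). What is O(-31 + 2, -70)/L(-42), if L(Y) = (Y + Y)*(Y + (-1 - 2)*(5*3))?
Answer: 11/4060 ≈ 0.0027094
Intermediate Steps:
O(P, w) = 12/5 - 3*P/5 (O(P, w) = (-3*(-4 + P))/5 = (12 - 3*P)/5 = 12/5 - 3*P/5)
L(Y) = 2*Y*(-45 + Y) (L(Y) = (2*Y)*(Y - 3*15) = (2*Y)*(Y - 45) = (2*Y)*(-45 + Y) = 2*Y*(-45 + Y))
O(-31 + 2, -70)/L(-42) = (12/5 - 3*(-31 + 2)/5)/((2*(-42)*(-45 - 42))) = (12/5 - ⅗*(-29))/((2*(-42)*(-87))) = (12/5 + 87/5)/7308 = (99/5)*(1/7308) = 11/4060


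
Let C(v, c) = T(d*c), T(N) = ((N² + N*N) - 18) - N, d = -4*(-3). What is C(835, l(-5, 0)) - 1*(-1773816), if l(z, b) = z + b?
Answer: 1781058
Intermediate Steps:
d = 12
l(z, b) = b + z
T(N) = -18 - N + 2*N² (T(N) = ((N² + N²) - 18) - N = (2*N² - 18) - N = (-18 + 2*N²) - N = -18 - N + 2*N²)
C(v, c) = -18 - 12*c + 288*c² (C(v, c) = -18 - 12*c + 2*(12*c)² = -18 - 12*c + 2*(144*c²) = -18 - 12*c + 288*c²)
C(835, l(-5, 0)) - 1*(-1773816) = (-18 - 12*(0 - 5) + 288*(0 - 5)²) - 1*(-1773816) = (-18 - 12*(-5) + 288*(-5)²) + 1773816 = (-18 + 60 + 288*25) + 1773816 = (-18 + 60 + 7200) + 1773816 = 7242 + 1773816 = 1781058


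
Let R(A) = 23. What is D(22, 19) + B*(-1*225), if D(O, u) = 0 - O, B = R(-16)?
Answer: -5197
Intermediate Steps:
B = 23
D(O, u) = -O
D(22, 19) + B*(-1*225) = -1*22 + 23*(-1*225) = -22 + 23*(-225) = -22 - 5175 = -5197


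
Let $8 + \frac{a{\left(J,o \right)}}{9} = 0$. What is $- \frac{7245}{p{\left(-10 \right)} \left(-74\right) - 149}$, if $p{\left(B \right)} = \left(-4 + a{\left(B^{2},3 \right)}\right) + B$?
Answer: $- \frac{1449}{1243} \approx -1.1657$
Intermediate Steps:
$a{\left(J,o \right)} = -72$ ($a{\left(J,o \right)} = -72 + 9 \cdot 0 = -72 + 0 = -72$)
$p{\left(B \right)} = -76 + B$ ($p{\left(B \right)} = \left(-4 - 72\right) + B = -76 + B$)
$- \frac{7245}{p{\left(-10 \right)} \left(-74\right) - 149} = - \frac{7245}{\left(-76 - 10\right) \left(-74\right) - 149} = - \frac{7245}{\left(-86\right) \left(-74\right) - 149} = - \frac{7245}{6364 - 149} = - \frac{7245}{6215} = \left(-7245\right) \frac{1}{6215} = - \frac{1449}{1243}$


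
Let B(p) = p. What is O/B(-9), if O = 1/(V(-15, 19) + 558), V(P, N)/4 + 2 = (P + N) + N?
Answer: -1/5778 ≈ -0.00017307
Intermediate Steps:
V(P, N) = -8 + 4*P + 8*N (V(P, N) = -8 + 4*((P + N) + N) = -8 + 4*((N + P) + N) = -8 + 4*(P + 2*N) = -8 + (4*P + 8*N) = -8 + 4*P + 8*N)
O = 1/642 (O = 1/((-8 + 4*(-15) + 8*19) + 558) = 1/((-8 - 60 + 152) + 558) = 1/(84 + 558) = 1/642 ≈ 0.0015576)
O/B(-9) = (1/642)/(-9) = (1/642)*(-⅑) = -1/5778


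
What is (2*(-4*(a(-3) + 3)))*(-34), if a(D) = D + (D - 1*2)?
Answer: -1360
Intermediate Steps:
a(D) = -2 + 2*D (a(D) = D + (D - 2) = D + (-2 + D) = -2 + 2*D)
(2*(-4*(a(-3) + 3)))*(-34) = (2*(-4*((-2 + 2*(-3)) + 3)))*(-34) = (2*(-4*((-2 - 6) + 3)))*(-34) = (2*(-4*(-8 + 3)))*(-34) = (2*(-4*(-5)))*(-34) = (2*20)*(-34) = 40*(-34) = -1360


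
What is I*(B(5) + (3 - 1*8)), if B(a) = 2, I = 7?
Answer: -21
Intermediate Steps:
I*(B(5) + (3 - 1*8)) = 7*(2 + (3 - 1*8)) = 7*(2 + (3 - 8)) = 7*(2 - 5) = 7*(-3) = -21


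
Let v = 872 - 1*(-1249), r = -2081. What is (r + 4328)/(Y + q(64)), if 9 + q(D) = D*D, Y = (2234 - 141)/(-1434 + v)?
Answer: 1543689/2809862 ≈ 0.54938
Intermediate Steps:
v = 2121 (v = 872 + 1249 = 2121)
Y = 2093/687 (Y = (2234 - 141)/(-1434 + 2121) = 2093/687 ≈ 3.0466)
q(D) = -9 + D² (q(D) = -9 + D*D = -9 + D²)
(r + 4328)/(Y + q(64)) = (-2081 + 4328)/(2093/687 + (-9 + 64²)) = 2247/(2093/687 + (-9 + 4096)) = 2247/(2093/687 + 4087) = 2247/(2809862/687) = 2247*(687/2809862) = 1543689/2809862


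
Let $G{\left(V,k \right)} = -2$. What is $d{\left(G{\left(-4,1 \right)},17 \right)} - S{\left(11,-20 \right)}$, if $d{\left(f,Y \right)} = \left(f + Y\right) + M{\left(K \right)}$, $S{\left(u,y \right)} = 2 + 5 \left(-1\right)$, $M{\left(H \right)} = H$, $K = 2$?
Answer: $20$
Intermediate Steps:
$S{\left(u,y \right)} = -3$ ($S{\left(u,y \right)} = 2 - 5 = -3$)
$d{\left(f,Y \right)} = 2 + Y + f$ ($d{\left(f,Y \right)} = \left(f + Y\right) + 2 = \left(Y + f\right) + 2 = 2 + Y + f$)
$d{\left(G{\left(-4,1 \right)},17 \right)} - S{\left(11,-20 \right)} = \left(2 + 17 - 2\right) - -3 = 17 + 3 = 20$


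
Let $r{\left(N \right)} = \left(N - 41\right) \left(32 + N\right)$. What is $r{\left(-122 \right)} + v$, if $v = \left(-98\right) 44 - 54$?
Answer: $10304$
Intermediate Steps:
$r{\left(N \right)} = \left(-41 + N\right) \left(32 + N\right)$
$v = -4366$ ($v = -4312 - 54 = -4366$)
$r{\left(-122 \right)} + v = \left(-1312 + \left(-122\right)^{2} - -1098\right) - 4366 = \left(-1312 + 14884 + 1098\right) - 4366 = 14670 - 4366 = 10304$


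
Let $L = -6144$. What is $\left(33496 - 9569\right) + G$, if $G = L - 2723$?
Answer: $15060$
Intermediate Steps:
$G = -8867$ ($G = -6144 - 2723 = -8867$)
$\left(33496 - 9569\right) + G = \left(33496 - 9569\right) - 8867 = 23927 - 8867 = 15060$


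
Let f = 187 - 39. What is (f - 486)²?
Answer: 114244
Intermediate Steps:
f = 148
(f - 486)² = (148 - 486)² = (-338)² = 114244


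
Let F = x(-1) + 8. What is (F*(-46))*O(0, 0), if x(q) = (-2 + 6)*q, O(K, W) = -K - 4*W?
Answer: 0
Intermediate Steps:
x(q) = 4*q
F = 4 (F = 4*(-1) + 8 = -4 + 8 = 4)
(F*(-46))*O(0, 0) = (4*(-46))*(-1*0 - 4*0) = -184*(0 + 0) = -184*0 = 0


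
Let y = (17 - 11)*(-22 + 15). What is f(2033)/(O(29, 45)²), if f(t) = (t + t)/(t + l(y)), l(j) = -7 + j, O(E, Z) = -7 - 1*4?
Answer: 2033/120032 ≈ 0.016937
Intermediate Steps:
O(E, Z) = -11 (O(E, Z) = -7 - 4 = -11)
y = -42 (y = 6*(-7) = -42)
f(t) = 2*t/(-49 + t) (f(t) = (t + t)/(t + (-7 - 42)) = (2*t)/(t - 49) = (2*t)/(-49 + t) = 2*t/(-49 + t))
f(2033)/(O(29, 45)²) = (2*2033/(-49 + 2033))/((-11)²) = (2*2033/1984)/121 = (2*2033*(1/1984))*(1/121) = (2033/992)*(1/121) = 2033/120032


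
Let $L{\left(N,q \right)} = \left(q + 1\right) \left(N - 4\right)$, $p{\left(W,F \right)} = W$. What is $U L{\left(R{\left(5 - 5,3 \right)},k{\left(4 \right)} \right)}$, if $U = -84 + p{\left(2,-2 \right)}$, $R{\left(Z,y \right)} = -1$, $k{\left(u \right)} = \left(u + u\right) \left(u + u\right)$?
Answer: $26650$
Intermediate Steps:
$k{\left(u \right)} = 4 u^{2}$ ($k{\left(u \right)} = 2 u 2 u = 4 u^{2}$)
$U = -82$ ($U = -84 + 2 = -82$)
$L{\left(N,q \right)} = \left(1 + q\right) \left(-4 + N\right)$
$U L{\left(R{\left(5 - 5,3 \right)},k{\left(4 \right)} \right)} = - 82 \left(-4 - 1 - 4 \cdot 4 \cdot 4^{2} - 4 \cdot 4^{2}\right) = - 82 \left(-4 - 1 - 4 \cdot 4 \cdot 16 - 4 \cdot 16\right) = - 82 \left(-4 - 1 - 256 - 64\right) = \left(-82\right) \left(-325\right) = 26650$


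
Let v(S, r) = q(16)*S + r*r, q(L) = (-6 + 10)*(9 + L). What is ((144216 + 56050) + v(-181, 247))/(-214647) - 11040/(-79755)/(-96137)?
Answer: -124301595302267/109719052603563 ≈ -1.1329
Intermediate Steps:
q(L) = 36 + 4*L (q(L) = 4*(9 + L) = 36 + 4*L)
v(S, r) = r² + 100*S (v(S, r) = (36 + 4*16)*S + r*r = (36 + 64)*S + r² = 100*S + r² = r² + 100*S)
((144216 + 56050) + v(-181, 247))/(-214647) - 11040/(-79755)/(-96137) = ((144216 + 56050) + (247² + 100*(-181)))/(-214647) - 11040/(-79755)/(-96137) = (200266 + (61009 - 18100))*(-1/214647) - 11040*(-1/79755)*(-1/96137) = (200266 + 42909)*(-1/214647) + (736/5317)*(-1/96137) = 243175*(-1/214647) - 736/511160429 = -243175/214647 - 736/511160429 = -124301595302267/109719052603563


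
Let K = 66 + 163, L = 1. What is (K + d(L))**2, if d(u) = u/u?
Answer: 52900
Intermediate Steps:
d(u) = 1
K = 229
(K + d(L))**2 = (229 + 1)**2 = 230**2 = 52900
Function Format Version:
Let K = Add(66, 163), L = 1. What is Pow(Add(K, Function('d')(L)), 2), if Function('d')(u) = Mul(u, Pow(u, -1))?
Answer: 52900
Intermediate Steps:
Function('d')(u) = 1
K = 229
Pow(Add(K, Function('d')(L)), 2) = Pow(Add(229, 1), 2) = Pow(230, 2) = 52900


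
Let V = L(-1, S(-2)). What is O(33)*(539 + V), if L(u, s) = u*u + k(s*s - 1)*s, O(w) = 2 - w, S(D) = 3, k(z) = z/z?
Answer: -16833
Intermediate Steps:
k(z) = 1
L(u, s) = s + u² (L(u, s) = u*u + 1*s = u² + s = s + u²)
V = 4 (V = 3 + (-1)² = 3 + 1 = 4)
O(33)*(539 + V) = (2 - 1*33)*(539 + 4) = (2 - 33)*543 = -31*543 = -16833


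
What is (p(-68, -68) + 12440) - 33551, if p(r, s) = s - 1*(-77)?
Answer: -21102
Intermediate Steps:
p(r, s) = 77 + s (p(r, s) = s + 77 = 77 + s)
(p(-68, -68) + 12440) - 33551 = ((77 - 68) + 12440) - 33551 = (9 + 12440) - 33551 = 12449 - 33551 = -21102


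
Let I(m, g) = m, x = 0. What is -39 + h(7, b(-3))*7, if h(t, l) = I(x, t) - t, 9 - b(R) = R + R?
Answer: -88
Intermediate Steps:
b(R) = 9 - 2*R (b(R) = 9 - (R + R) = 9 - 2*R)
h(t, l) = -t (h(t, l) = 0 - t = -t)
-39 + h(7, b(-3))*7 = -39 - 1*7*7 = -39 - 7*7 = -39 - 49 = -88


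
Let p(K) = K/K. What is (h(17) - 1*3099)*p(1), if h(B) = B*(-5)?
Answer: -3184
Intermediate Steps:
p(K) = 1
h(B) = -5*B
(h(17) - 1*3099)*p(1) = (-5*17 - 1*3099)*1 = (-85 - 3099)*1 = -3184*1 = -3184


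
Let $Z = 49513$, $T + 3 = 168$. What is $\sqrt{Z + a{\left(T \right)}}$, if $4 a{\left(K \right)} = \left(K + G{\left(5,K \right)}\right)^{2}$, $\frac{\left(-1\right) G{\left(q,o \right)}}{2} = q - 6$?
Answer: $\frac{\sqrt{225941}}{2} \approx 237.67$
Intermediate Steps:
$G{\left(q,o \right)} = 12 - 2 q$ ($G{\left(q,o \right)} = - 2 \left(q - 6\right) = - 2 \left(-6 + q\right) = 12 - 2 q$)
$T = 165$ ($T = -3 + 168 = 165$)
$a{\left(K \right)} = \frac{\left(2 + K\right)^{2}}{4}$ ($a{\left(K \right)} = \frac{\left(K + \left(12 - 10\right)\right)^{2}}{4} = \frac{\left(K + 2\right)^{2}}{4} = \frac{\left(2 + K\right)^{2}}{4}$)
$\sqrt{Z + a{\left(T \right)}} = \sqrt{49513 + \frac{\left(2 + 165\right)^{2}}{4}} = \sqrt{49513 + \frac{167^{2}}{4}} = \sqrt{49513 + \frac{1}{4} \cdot 27889} = \sqrt{49513 + \frac{27889}{4}} = \sqrt{\frac{225941}{4}} = \frac{\sqrt{225941}}{2}$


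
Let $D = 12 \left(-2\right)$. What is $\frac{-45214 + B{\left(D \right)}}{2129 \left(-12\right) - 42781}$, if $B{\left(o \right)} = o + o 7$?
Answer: $\frac{45406}{68329} \approx 0.66452$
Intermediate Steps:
$D = -24$
$B{\left(o \right)} = 8 o$ ($B{\left(o \right)} = o + 7 o = 8 o$)
$\frac{-45214 + B{\left(D \right)}}{2129 \left(-12\right) - 42781} = \frac{-45214 + 8 \left(-24\right)}{2129 \left(-12\right) - 42781} = \frac{-45214 - 192}{-25548 - 42781} = - \frac{45406}{-68329} = \left(-45406\right) \left(- \frac{1}{68329}\right) = \frac{45406}{68329}$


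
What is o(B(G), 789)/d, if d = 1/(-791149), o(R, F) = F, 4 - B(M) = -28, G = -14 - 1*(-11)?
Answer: -624216561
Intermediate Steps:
G = -3 (G = -14 + 11 = -3)
B(M) = 32 (B(M) = 4 - 1*(-28) = 4 + 28 = 32)
d = -1/791149 ≈ -1.2640e-6
o(B(G), 789)/d = 789/(-1/791149) = 789*(-791149) = -624216561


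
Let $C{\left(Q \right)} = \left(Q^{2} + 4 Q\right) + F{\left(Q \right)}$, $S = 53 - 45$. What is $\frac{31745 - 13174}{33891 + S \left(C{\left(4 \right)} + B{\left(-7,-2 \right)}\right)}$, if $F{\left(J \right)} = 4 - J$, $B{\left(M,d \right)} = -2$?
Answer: $\frac{18571}{34131} \approx 0.54411$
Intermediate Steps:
$S = 8$
$C{\left(Q \right)} = 4 + Q^{2} + 3 Q$ ($C{\left(Q \right)} = \left(Q^{2} + 4 Q\right) - \left(-4 + Q\right) = 4 + Q^{2} + 3 Q$)
$\frac{31745 - 13174}{33891 + S \left(C{\left(4 \right)} + B{\left(-7,-2 \right)}\right)} = \frac{31745 - 13174}{33891 + 8 \left(\left(4 + 4^{2} + 3 \cdot 4\right) - 2\right)} = \frac{18571}{33891 + 8 \left(\left(4 + 16 + 12\right) - 2\right)} = \frac{18571}{33891 + 8 \left(32 - 2\right)} = \frac{18571}{33891 + 8 \cdot 30} = \frac{18571}{33891 + 240} = \frac{18571}{34131}$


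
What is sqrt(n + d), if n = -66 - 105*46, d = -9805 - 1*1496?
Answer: I*sqrt(16197) ≈ 127.27*I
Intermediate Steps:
d = -11301 (d = -9805 - 1496 = -11301)
n = -4896 (n = -66 - 4830 = -4896)
sqrt(n + d) = sqrt(-4896 - 11301) = sqrt(-16197) = I*sqrt(16197)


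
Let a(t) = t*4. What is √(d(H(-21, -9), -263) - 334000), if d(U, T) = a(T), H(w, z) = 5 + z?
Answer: 6*I*√9307 ≈ 578.84*I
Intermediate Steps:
a(t) = 4*t
d(U, T) = 4*T
√(d(H(-21, -9), -263) - 334000) = √(4*(-263) - 334000) = √(-1052 - 334000) = √(-335052) = 6*I*√9307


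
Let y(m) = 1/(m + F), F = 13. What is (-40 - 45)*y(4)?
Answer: -5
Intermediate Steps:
y(m) = 1/(13 + m) (y(m) = 1/(m + 13) = 1/(13 + m))
(-40 - 45)*y(4) = (-40 - 45)/(13 + 4) = -85/17 = -85*1/17 = -5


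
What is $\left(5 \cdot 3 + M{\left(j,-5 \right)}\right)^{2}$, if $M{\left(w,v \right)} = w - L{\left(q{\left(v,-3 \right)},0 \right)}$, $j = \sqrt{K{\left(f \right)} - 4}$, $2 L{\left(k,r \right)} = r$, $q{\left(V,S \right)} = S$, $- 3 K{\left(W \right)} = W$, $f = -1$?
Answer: $\frac{\left(45 + i \sqrt{33}\right)^{2}}{9} \approx 221.33 + 57.446 i$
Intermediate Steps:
$K{\left(W \right)} = - \frac{W}{3}$
$L{\left(k,r \right)} = \frac{r}{2}$
$j = \frac{i \sqrt{33}}{3}$ ($j = \sqrt{\left(- \frac{1}{3}\right) \left(-1\right) - 4} = \sqrt{\frac{1}{3} - 4} = \sqrt{- \frac{11}{3}} = \frac{i \sqrt{33}}{3} \approx 1.9149 i$)
$M{\left(w,v \right)} = w$ ($M{\left(w,v \right)} = w - \frac{1}{2} \cdot 0 = w - 0 = w + 0 = w$)
$\left(5 \cdot 3 + M{\left(j,-5 \right)}\right)^{2} = \left(5 \cdot 3 + \frac{i \sqrt{33}}{3}\right)^{2} = \left(15 + \frac{i \sqrt{33}}{3}\right)^{2}$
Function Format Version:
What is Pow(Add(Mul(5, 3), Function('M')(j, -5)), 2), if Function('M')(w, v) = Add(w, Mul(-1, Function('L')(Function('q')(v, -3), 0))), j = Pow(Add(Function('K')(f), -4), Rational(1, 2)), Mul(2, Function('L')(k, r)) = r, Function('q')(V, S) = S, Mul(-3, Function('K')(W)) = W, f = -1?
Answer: Mul(Rational(1, 9), Pow(Add(45, Mul(I, Pow(33, Rational(1, 2)))), 2)) ≈ Add(221.33, Mul(57.446, I))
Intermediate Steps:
Function('K')(W) = Mul(Rational(-1, 3), W)
Function('L')(k, r) = Mul(Rational(1, 2), r)
j = Mul(Rational(1, 3), I, Pow(33, Rational(1, 2))) (j = Pow(Add(Mul(Rational(-1, 3), -1), -4), Rational(1, 2)) = Pow(Add(Rational(1, 3), -4), Rational(1, 2)) = Pow(Rational(-11, 3), Rational(1, 2)) = Mul(Rational(1, 3), I, Pow(33, Rational(1, 2))) ≈ Mul(1.9149, I))
Function('M')(w, v) = w (Function('M')(w, v) = Add(w, Mul(-1, Mul(Rational(1, 2), 0))) = Add(w, Mul(-1, 0)) = Add(w, 0) = w)
Pow(Add(Mul(5, 3), Function('M')(j, -5)), 2) = Pow(Add(Mul(5, 3), Mul(Rational(1, 3), I, Pow(33, Rational(1, 2)))), 2) = Pow(Add(15, Mul(Rational(1, 3), I, Pow(33, Rational(1, 2)))), 2)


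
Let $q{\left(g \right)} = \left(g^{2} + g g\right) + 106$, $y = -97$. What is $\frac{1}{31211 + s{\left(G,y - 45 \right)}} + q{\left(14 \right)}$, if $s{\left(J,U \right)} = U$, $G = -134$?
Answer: $\frac{15472363}{31069} \approx 498.0$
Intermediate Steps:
$q{\left(g \right)} = 106 + 2 g^{2}$ ($q{\left(g \right)} = \left(g^{2} + g^{2}\right) + 106 = 2 g^{2} + 106 = 106 + 2 g^{2}$)
$\frac{1}{31211 + s{\left(G,y - 45 \right)}} + q{\left(14 \right)} = \frac{1}{31211 - 142} + \left(106 + 2 \cdot 14^{2}\right) = \frac{1}{31211 - 142} + \left(106 + 2 \cdot 196\right) = \frac{1}{31069} + \left(106 + 392\right) = \frac{1}{31069} + 498 = \frac{15472363}{31069}$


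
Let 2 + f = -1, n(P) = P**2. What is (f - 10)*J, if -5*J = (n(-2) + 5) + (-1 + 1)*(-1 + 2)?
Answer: 117/5 ≈ 23.400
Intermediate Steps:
f = -3 (f = -2 - 1 = -3)
J = -9/5 (J = -(((-2)**2 + 5) + (-1 + 1)*(-1 + 2))/5 = -((4 + 5) + 0*1)/5 = -(9 + 0)/5 = -1/5*9 = -9/5 ≈ -1.8000)
(f - 10)*J = (-3 - 10)*(-9/5) = -13*(-9/5) = 117/5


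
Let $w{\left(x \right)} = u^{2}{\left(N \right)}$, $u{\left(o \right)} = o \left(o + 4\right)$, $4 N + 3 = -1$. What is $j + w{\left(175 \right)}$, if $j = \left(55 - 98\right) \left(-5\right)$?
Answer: $224$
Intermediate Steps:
$N = -1$ ($N = - \frac{3}{4} + \frac{1}{4} \left(-1\right) = - \frac{3}{4} - \frac{1}{4} = -1$)
$u{\left(o \right)} = o \left(4 + o\right)$
$j = 215$ ($j = \left(-43\right) \left(-5\right) = 215$)
$w{\left(x \right)} = 9$ ($w{\left(x \right)} = \left(- (4 - 1)\right)^{2} = \left(\left(-1\right) 3\right)^{2} = \left(-3\right)^{2} = 9$)
$j + w{\left(175 \right)} = 215 + 9 = 224$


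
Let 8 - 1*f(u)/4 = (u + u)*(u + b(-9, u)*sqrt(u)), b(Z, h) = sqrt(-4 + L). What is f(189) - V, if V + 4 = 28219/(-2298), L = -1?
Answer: -656583917/2298 - 4536*I*sqrt(105) ≈ -2.8572e+5 - 46480.0*I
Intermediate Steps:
b(Z, h) = I*sqrt(5) (b(Z, h) = sqrt(-4 - 1) = sqrt(-5) = I*sqrt(5))
V = -37411/2298 (V = -4 + 28219/(-2298) = -4 + 28219*(-1/2298) = -4 - 28219/2298 = -37411/2298 ≈ -16.280)
f(u) = 32 - 8*u*(u + I*sqrt(5)*sqrt(u)) (f(u) = 32 - 4*(u + u)*(u + (I*sqrt(5))*sqrt(u)) = 32 - 4*2*u*(u + I*sqrt(5)*sqrt(u)) = 32 - 8*u*(u + I*sqrt(5)*sqrt(u)))
f(189) - V = (32 - 8*189**2 - 8*I*sqrt(5)*189**(3/2)) - 1*(-37411/2298) = (32 - 8*35721 - 8*I*sqrt(5)*567*sqrt(21)) + 37411/2298 = (32 - 285768 - 4536*I*sqrt(105)) + 37411/2298 = (-285736 - 4536*I*sqrt(105)) + 37411/2298 = -656583917/2298 - 4536*I*sqrt(105)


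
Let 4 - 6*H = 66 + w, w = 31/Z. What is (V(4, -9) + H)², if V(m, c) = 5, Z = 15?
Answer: 261121/8100 ≈ 32.237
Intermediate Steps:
w = 31/15 ≈ 2.0667
H = -961/90 (H = ⅔ - (66 + 31/15)/6 = ⅔ - ⅙*1021/15 = ⅔ - 1021/90 = -961/90 ≈ -10.678)
(V(4, -9) + H)² = (5 - 961/90)² = (-511/90)² = 261121/8100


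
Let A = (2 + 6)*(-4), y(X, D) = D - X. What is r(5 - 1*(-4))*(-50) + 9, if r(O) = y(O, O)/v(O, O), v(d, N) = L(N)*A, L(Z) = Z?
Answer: 9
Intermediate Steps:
A = -32 (A = 8*(-4) = -32)
v(d, N) = -32*N (v(d, N) = N*(-32) = -32*N)
r(O) = 0 (r(O) = (O - O)/((-32*O)) = 0*(-1/(32*O)) = 0)
r(5 - 1*(-4))*(-50) + 9 = 0*(-50) + 9 = 0 + 9 = 9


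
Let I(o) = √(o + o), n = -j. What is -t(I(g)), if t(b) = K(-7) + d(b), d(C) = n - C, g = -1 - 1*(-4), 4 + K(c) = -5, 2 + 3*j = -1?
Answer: 8 + √6 ≈ 10.449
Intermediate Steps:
j = -1 (j = -⅔ + (⅓)*(-1) = -⅔ - ⅓ = -1)
K(c) = -9 (K(c) = -4 - 5 = -9)
n = 1 (n = -1*(-1) = 1)
g = 3 (g = -1 + 4 = 3)
d(C) = 1 - C
I(o) = √2*√o (I(o) = √(2*o) = √2*√o)
t(b) = -8 - b (t(b) = -9 + (1 - b) = -8 - b)
-t(I(g)) = -(-8 - √2*√3) = -(-8 - √6) = 8 + √6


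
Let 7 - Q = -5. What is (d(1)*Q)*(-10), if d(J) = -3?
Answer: 360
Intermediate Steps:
Q = 12 (Q = 7 - 1*(-5) = 7 + 5 = 12)
(d(1)*Q)*(-10) = -3*12*(-10) = -36*(-10) = 360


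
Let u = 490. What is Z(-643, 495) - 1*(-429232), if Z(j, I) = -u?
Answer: 428742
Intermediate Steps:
Z(j, I) = -490 (Z(j, I) = -1*490 = -490)
Z(-643, 495) - 1*(-429232) = -490 - 1*(-429232) = -490 + 429232 = 428742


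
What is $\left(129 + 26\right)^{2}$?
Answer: $24025$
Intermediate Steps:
$\left(129 + 26\right)^{2} = 155^{2} = 24025$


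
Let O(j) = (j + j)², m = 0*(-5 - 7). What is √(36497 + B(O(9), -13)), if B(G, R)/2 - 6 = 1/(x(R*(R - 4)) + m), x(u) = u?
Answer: 9*√22014031/221 ≈ 191.07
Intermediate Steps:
m = 0 (m = 0*(-12) = 0)
O(j) = 4*j² (O(j) = (2*j)² = 4*j²)
B(G, R) = 12 + 2/(R*(-4 + R)) (B(G, R) = 12 + 2/(R*(R - 4) + 0) = 12 + 2/(R*(-4 + R) + 0) = 12 + 2/((R*(-4 + R))) = 12 + 2*(1/(R*(-4 + R))) = 12 + 2/(R*(-4 + R)))
√(36497 + B(O(9), -13)) = √(36497 + 2*(1 + 6*(-13)*(-4 - 13))/(-13*(-4 - 13))) = √(36497 + 2*(-1/13)*(1 + 6*(-13)*(-17))/(-17)) = √(36497 + 2*(-1/13)*(-1/17)*(1 + 1326)) = √(36497 + 2*(-1/13)*(-1/17)*1327) = √(36497 + 2654/221) = √(8068491/221) = 9*√22014031/221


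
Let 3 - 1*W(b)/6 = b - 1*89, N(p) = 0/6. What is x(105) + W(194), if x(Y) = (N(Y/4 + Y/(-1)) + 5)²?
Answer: -587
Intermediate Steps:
N(p) = 0 (N(p) = 0*(⅙) = 0)
W(b) = 552 - 6*b (W(b) = 18 - 6*(b - 1*89) = 18 - 6*(b - 89) = 18 - 6*(-89 + b) = 18 + (534 - 6*b) = 552 - 6*b)
x(Y) = 25 (x(Y) = (0 + 5)² = 5² = 25)
x(105) + W(194) = 25 + (552 - 6*194) = 25 + (552 - 1164) = 25 - 612 = -587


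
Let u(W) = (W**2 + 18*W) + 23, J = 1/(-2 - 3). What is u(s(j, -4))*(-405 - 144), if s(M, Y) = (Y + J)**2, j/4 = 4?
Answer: -223610994/625 ≈ -3.5778e+5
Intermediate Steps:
j = 16 (j = 4*4 = 16)
J = -1/5 (J = 1/(-5) = -1/5 ≈ -0.20000)
s(M, Y) = (-1/5 + Y)**2 (s(M, Y) = (Y - 1/5)**2 = (-1/5 + Y)**2)
u(W) = 23 + W**2 + 18*W
u(s(j, -4))*(-405 - 144) = (23 + ((-1 + 5*(-4))**2/25)**2 + 18*((-1 + 5*(-4))**2/25))*(-405 - 144) = (23 + ((-1 - 20)**2/25)**2 + 18*((-1 - 20)**2/25))*(-549) = (23 + ((1/25)*(-21)**2)**2 + 18*((1/25)*(-21)**2))*(-549) = (23 + ((1/25)*441)**2 + 18*((1/25)*441))*(-549) = (23 + (441/25)**2 + 18*(441/25))*(-549) = (23 + 194481/625 + 7938/25)*(-549) = (407306/625)*(-549) = -223610994/625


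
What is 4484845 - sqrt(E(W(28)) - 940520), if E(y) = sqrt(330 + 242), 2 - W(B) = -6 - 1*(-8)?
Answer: 4484845 - sqrt(-940520 + 2*sqrt(143)) ≈ 4.4848e+6 - 969.79*I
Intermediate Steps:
W(B) = 0 (W(B) = 2 - (-6 - 1*(-8)) = 2 - (-6 + 8) = 2 - 1*2 = 2 - 2 = 0)
E(y) = 2*sqrt(143) (E(y) = sqrt(572) = 2*sqrt(143))
4484845 - sqrt(E(W(28)) - 940520) = 4484845 - sqrt(2*sqrt(143) - 940520) = 4484845 - sqrt(-940520 + 2*sqrt(143))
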